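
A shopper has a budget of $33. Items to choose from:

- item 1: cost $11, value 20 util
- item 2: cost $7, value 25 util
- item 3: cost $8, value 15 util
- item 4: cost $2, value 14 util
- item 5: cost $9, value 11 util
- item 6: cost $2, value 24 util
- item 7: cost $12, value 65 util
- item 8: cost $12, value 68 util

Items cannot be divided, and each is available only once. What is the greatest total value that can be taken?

This is a 0/1 knapsack; check combinations near the capacity.
- item 2+item 6+item 7+item 8: cost 7+2+12+12=33, value 25+24+65+68=182
- item 2+item 4+item 7+item 8: cost 7+2+12+12=33, value 25+14+65+68=172
- item 4+item 6+item 7+item 8: cost 2+2+12+12=28, value 14+24+65+68=171
- item 2+item 7+item 8: cost 7+12+12=31, value 25+65+68=158
- item 6+item 7+item 8: cost 2+12+12=26, value 24+65+68=157
Best: 182 util.

182 util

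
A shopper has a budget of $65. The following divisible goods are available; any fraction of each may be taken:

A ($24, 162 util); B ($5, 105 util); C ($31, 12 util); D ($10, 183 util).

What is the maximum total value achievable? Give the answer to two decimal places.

460.06

Take in order of value per unit:
- B (105/5 per unit): all 5 → value 105, running total 105.00
- D (183/10 per unit): all 10 → value 183, running total 288.00
- A (162/24 per unit): all 24 → value 162, running total 450.00
- C (12/31 per unit): 26 of 31 → value 26×12/31 = 10.0645, running total 460.06
Total 460.06.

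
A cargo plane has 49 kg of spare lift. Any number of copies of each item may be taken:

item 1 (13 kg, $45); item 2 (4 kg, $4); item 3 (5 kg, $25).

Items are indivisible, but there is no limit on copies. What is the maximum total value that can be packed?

$229

Best value-per-unit is item 3 at 25/5; filling with it alone gives 9×25 = 225.
Optimal mix: 1×item 2 + 9×item 3 → weight 49, value 229.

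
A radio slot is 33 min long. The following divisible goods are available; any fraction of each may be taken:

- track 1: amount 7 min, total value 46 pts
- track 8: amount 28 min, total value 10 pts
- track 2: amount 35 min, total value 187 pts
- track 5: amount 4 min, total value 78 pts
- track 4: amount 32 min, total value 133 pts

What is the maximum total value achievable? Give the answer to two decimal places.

241.54

Take in order of value per unit:
- track 5 (78/4 per unit): all 4 → value 78, running total 78.00
- track 1 (46/7 per unit): all 7 → value 46, running total 124.00
- track 2 (187/35 per unit): 22 of 35 → value 22×187/35 = 117.5429, running total 241.54
Total 241.54.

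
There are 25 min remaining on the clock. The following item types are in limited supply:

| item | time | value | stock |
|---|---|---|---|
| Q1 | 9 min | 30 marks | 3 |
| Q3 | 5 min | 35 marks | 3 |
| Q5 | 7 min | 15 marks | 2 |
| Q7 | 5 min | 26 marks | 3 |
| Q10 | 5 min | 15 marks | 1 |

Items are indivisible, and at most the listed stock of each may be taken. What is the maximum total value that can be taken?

157 marks

Top feasible selections:
- 3×Q3 + 2×Q7: time 25, value 157
- 2×Q3 + 3×Q7: time 25, value 148
- 3×Q3 + 1×Q7 + 1×Q10: time 25, value 146
Best: 157 marks.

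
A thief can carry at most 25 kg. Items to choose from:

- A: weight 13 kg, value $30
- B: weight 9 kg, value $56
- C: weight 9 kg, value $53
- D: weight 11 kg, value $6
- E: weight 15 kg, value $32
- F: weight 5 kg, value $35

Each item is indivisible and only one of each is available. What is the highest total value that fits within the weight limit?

Check high-value combinations within 25 kg:
- B+C+F: weight 9+9+5=23, value 56+53+35=144
- B+C: weight 9+9=18, value 56+53=109
- B+D+F: weight 9+11+5=25, value 56+6+35=97
- C+D+F: weight 9+11+5=25, value 53+6+35=94
Best: $144.

$144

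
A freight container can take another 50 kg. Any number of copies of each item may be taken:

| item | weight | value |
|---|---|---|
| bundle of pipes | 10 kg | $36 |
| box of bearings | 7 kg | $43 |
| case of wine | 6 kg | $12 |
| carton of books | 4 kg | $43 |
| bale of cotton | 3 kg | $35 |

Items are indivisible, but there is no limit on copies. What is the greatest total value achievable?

Best value-per-unit is bale of cotton at 35/3; filling with it alone gives 16×35 = 560.
Optimal mix: 2×carton of books + 14×bale of cotton → weight 50, value 576.

$576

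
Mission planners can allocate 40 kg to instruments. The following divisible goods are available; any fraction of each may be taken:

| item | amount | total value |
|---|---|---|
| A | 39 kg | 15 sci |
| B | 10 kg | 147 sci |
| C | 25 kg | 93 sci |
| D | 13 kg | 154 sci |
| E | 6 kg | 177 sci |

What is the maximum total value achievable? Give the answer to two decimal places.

Take in order of value per unit:
- E (177/6 per unit): all 6 → value 177, running total 177.00
- B (147/10 per unit): all 10 → value 147, running total 324.00
- D (154/13 per unit): all 13 → value 154, running total 478.00
- C (93/25 per unit): 11 of 25 → value 11×93/25 = 40.9200, running total 518.92
Total 518.92.

518.92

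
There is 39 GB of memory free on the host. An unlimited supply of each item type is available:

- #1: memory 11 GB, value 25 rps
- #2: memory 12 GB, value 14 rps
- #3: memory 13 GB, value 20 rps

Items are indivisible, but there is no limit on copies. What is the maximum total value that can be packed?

Best value-per-unit is #1 at 25/11, and filling with it alone uses memory 3×11=33. No mix of the others beats 3×25 = 75.

75 rps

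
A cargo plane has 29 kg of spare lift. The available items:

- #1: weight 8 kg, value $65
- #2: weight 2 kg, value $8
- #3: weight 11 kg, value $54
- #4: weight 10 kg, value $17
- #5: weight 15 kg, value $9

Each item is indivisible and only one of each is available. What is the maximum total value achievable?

$136

Check high-value combinations within 29 kg:
- #1+#3+#4: weight 8+11+10=29, value 65+54+17=136
- #1+#2+#3: weight 8+2+11=21, value 65+8+54=127
- #1+#3: weight 8+11=19, value 65+54=119
- #1+#2+#4: weight 8+2+10=20, value 65+8+17=90
Best: $136.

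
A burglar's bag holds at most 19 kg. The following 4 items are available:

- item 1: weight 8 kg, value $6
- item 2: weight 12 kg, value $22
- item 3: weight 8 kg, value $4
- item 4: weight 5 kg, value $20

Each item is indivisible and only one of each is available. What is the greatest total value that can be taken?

Check high-value combinations within 19 kg:
- item 2+item 4: weight 12+5=17, value 22+20=42
- item 1+item 4: weight 8+5=13, value 6+20=26
- item 3+item 4: weight 8+5=13, value 4+20=24
- item 2: weight 12, value 22
Best: $42.

$42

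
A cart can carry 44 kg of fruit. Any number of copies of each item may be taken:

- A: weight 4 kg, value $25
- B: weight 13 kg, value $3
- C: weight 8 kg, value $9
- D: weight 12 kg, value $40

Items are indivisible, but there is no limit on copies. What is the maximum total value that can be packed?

$275

Best value-per-unit is A at 25/4, and filling with it alone uses weight 11×4=44. No mix of the others beats 11×25 = 275.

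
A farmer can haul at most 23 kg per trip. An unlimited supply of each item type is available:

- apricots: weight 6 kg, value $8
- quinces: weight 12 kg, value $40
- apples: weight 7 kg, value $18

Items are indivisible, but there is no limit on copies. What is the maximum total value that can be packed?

Best value-per-unit is quinces at 40/12; filling with it alone gives 1×40 = 40.
Optimal mix: 1×quinces + 1×apples → weight 19, value 58.

$58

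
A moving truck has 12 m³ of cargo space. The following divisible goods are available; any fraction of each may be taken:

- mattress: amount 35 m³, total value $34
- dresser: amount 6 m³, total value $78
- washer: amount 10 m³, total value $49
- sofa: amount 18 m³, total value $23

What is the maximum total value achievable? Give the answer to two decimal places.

Take in order of value per unit:
- dresser (78/6 per unit): all 6 → value 78, running total 78.00
- washer (49/10 per unit): 6 of 10 → value 6×49/10 = 29.4000, running total 107.40
Total 107.40.

107.40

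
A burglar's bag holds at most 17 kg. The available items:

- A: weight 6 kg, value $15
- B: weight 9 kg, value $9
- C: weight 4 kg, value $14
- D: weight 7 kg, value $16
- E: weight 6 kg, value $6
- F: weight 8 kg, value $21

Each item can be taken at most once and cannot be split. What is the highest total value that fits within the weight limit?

$45

This is a 0/1 knapsack; check combinations near the capacity.
- A+C+D: weight 6+4+7=17, value 15+14+16=45
- D+F: weight 7+8=15, value 16+21=37
- A+F: weight 6+8=14, value 15+21=36
- C+D+E: weight 4+7+6=17, value 14+16+6=36
- C+F: weight 4+8=12, value 14+21=35
Best: $45.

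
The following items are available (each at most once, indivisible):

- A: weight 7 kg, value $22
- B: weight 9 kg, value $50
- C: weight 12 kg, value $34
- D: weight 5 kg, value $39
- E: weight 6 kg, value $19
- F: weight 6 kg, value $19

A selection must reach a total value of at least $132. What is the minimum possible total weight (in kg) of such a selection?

32

Subsets with value ≥ 132, sorted by total weight:
- B+C+D+E: weight 32, value 142
- B+C+D+F: weight 32, value 142
- A+B+D+E+F: weight 33, value 149
Minimum weight: 32 kg.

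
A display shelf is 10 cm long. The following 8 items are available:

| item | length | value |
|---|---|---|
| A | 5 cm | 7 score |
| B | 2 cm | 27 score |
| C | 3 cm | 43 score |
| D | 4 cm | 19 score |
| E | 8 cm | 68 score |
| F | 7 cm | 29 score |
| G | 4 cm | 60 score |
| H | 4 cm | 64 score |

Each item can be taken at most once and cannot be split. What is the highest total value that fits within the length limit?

Check high-value combinations within 10 cm:
- B+G+H: length 2+4+4=10, value 27+60+64=151
- B+C+H: length 2+3+4=9, value 27+43+64=134
- B+C+G: length 2+3+4=9, value 27+43+60=130
Best: 151 score.

151 score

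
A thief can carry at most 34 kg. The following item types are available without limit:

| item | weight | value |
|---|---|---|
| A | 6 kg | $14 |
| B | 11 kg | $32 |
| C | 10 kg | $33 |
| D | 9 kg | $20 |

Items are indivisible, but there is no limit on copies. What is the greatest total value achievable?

Best value-per-unit is C at 33/10, and filling with it alone uses weight 3×10=30. No mix of the others beats 3×33 = 99.

$99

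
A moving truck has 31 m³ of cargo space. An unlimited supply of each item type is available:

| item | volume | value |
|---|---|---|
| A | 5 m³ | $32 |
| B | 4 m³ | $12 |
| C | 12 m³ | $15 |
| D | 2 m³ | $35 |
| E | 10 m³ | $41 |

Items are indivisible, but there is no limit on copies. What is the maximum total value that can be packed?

$525

Best value-per-unit is D at 35/2, and filling with it alone uses volume 15×2=30. No mix of the others beats 15×35 = 525.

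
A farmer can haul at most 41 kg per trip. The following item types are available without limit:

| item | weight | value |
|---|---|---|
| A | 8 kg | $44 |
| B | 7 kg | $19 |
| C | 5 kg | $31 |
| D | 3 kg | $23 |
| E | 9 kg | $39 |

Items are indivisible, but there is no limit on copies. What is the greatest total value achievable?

Best value-per-unit is D at 23/3; filling with it alone gives 13×23 = 299.
Optimal mix: 1×C + 12×D → weight 41, value 307.

$307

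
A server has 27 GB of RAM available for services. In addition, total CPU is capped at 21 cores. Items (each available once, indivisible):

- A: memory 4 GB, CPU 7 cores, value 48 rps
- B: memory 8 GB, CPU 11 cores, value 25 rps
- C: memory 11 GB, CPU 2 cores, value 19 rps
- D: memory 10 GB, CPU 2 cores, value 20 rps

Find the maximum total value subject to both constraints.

Feasible sets respecting both limits:
- A+B+D: memory 22, CPU 20, value 93
- A+B+C: memory 23, CPU 20, value 92
- A+C+D: memory 25, CPU 11, value 87
Best: 93 rps.

93 rps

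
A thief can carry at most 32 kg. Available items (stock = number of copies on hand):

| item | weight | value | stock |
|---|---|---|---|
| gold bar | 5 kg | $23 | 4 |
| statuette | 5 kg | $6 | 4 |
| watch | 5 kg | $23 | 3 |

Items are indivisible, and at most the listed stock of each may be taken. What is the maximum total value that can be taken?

Best selections within weight 32 and stock limits:
- 3×gold bar + 3×watch: weight 30, value 138
- 4×gold bar + 2×watch: weight 30, value 138
Best: $138.

$138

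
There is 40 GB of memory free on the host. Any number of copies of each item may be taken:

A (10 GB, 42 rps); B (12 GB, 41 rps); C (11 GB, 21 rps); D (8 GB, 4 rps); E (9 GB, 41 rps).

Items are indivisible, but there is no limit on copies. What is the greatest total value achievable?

168 rps

Best value-per-unit is E at 41/9; filling with it alone gives 4×41 = 164.
Optimal mix: 4×A → memory 40, value 168.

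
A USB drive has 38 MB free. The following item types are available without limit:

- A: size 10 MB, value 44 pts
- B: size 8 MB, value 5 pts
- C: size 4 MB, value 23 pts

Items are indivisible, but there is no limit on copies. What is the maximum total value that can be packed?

Best value-per-unit is C at 23/4, and filling with it alone uses size 9×4=36. No mix of the others beats 9×23 = 207.

207 pts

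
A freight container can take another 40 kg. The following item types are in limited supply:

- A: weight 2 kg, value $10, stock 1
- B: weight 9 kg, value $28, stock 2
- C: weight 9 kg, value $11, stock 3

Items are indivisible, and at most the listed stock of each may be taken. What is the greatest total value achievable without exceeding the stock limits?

Best selections within weight 40 and stock limits:
- 1×A + 2×B + 2×C: weight 38, value 88
- 2×B + 2×C: weight 36, value 78
Best: $88.

$88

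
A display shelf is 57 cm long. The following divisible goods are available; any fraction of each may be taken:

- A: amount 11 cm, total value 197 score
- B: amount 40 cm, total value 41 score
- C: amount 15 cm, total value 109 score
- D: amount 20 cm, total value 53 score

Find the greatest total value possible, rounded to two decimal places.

Take in order of value per unit:
- A (197/11 per unit): all 11 → value 197, running total 197.00
- C (109/15 per unit): all 15 → value 109, running total 306.00
- D (53/20 per unit): all 20 → value 53, running total 359.00
- B (41/40 per unit): 11 of 40 → value 11×41/40 = 11.2750, running total 370.28
Total 370.28.

370.28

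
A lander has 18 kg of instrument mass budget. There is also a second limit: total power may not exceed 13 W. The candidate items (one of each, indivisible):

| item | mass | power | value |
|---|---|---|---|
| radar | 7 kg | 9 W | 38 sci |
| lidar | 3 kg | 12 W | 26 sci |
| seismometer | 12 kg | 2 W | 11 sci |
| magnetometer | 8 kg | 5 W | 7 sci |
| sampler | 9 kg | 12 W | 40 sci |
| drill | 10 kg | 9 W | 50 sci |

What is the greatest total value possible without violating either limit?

Feasible sets respecting both limits:
- drill: mass 10, power 9, value 50
- sampler: mass 9, power 12, value 40
- radar: mass 7, power 9, value 38
Best: 50 sci.

50 sci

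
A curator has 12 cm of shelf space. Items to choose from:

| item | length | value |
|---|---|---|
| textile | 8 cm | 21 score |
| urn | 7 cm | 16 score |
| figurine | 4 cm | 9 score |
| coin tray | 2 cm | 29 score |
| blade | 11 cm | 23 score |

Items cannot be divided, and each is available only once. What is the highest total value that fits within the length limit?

50 score

Check high-value combinations within 12 cm:
- textile+coin tray: length 8+2=10, value 21+29=50
- urn+coin tray: length 7+2=9, value 16+29=45
- figurine+coin tray: length 4+2=6, value 9+29=38
Best: 50 score.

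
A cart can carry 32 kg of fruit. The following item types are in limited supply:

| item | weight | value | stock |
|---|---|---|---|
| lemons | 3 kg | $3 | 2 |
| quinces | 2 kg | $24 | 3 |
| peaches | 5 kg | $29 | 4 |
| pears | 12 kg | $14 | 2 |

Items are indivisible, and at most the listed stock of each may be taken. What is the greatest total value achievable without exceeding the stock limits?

Top feasible selections:
- 2×lemons + 3×quinces + 4×peaches: weight 32, value 194
- 1×lemons + 3×quinces + 4×peaches: weight 29, value 191
- 3×quinces + 4×peaches: weight 26, value 188
Best: $194.

$194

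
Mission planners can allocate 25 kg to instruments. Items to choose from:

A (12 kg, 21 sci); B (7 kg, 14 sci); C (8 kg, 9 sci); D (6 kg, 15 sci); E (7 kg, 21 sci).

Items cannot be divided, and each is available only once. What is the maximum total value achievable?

Check high-value combinations within 25 kg:
- A+D+E: mass 12+6+7=25, value 21+15+21=57
- B+D+E: mass 7+6+7=20, value 14+15+21=50
- A+B+D: mass 12+7+6=25, value 21+14+15=50
- C+D+E: mass 8+6+7=21, value 9+15+21=45
Best: 57 sci.

57 sci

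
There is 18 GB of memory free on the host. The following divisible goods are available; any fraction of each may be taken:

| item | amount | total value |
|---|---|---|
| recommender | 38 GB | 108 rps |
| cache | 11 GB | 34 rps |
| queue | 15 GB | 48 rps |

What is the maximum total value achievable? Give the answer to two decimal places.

57.27

Take in order of value per unit:
- queue (48/15 per unit): all 15 → value 48, running total 48.00
- cache (34/11 per unit): 3 of 11 → value 3×34/11 = 9.2727, running total 57.27
Total 57.27.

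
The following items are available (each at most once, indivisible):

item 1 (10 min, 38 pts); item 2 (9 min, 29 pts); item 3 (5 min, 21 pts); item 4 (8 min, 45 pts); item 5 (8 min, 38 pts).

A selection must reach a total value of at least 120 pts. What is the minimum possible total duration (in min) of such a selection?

26

Subsets with value ≥ 120, sorted by total duration:
- item 1+item 4+item 5: duration 26, value 121
- item 2+item 3+item 4+item 5: duration 30, value 133
Minimum duration: 26 min.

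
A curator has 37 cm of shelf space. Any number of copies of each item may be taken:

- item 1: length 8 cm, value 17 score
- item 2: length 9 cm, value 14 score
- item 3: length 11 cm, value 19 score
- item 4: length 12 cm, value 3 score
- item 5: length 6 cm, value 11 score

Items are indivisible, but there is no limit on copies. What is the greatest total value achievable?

73 score

Best value-per-unit is item 1 at 17/8; filling with it alone gives 4×17 = 68.
Optimal mix: 3×item 1 + 2×item 5 → length 36, value 73.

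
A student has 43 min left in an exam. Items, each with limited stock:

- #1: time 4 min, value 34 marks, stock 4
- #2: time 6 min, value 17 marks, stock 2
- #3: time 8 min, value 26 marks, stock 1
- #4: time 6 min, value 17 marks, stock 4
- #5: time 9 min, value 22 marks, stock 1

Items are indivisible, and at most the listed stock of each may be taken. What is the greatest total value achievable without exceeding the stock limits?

Top feasible selections:
- 4×#1 + 1×#3 + 3×#4: time 42, value 213
- 4×#1 + 1×#2 + 1×#3 + 2×#4: time 42, value 213
- 4×#1 + 2×#2 + 1×#3 + 1×#4: time 42, value 213
Best: 213 marks.

213 marks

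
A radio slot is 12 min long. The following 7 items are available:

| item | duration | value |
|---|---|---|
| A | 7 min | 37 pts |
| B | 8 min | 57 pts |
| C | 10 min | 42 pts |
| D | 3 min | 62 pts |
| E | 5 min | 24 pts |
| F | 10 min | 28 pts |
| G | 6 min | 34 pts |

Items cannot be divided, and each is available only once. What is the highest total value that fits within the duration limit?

119 pts

Check high-value combinations within 12 min:
- B+D: duration 8+3=11, value 57+62=119
- A+D: duration 7+3=10, value 37+62=99
- D+G: duration 3+6=9, value 62+34=96
- D+E: duration 3+5=8, value 62+24=86
Best: 119 pts.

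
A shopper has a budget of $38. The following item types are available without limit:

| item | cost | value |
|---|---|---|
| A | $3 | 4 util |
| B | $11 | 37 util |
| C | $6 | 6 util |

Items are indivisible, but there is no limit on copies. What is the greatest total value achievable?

115 util

Best value-per-unit is B at 37/11; filling with it alone gives 3×37 = 111.
Optimal mix: 1×A + 3×B → cost 36, value 115.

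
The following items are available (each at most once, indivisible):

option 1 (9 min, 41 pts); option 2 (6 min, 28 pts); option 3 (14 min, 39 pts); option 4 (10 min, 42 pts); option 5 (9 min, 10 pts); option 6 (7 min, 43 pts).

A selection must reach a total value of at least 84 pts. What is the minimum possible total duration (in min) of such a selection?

16

Subsets with value ≥ 84, sorted by total duration:
- option 1+option 6: duration 16, value 84
- option 4+option 6: duration 17, value 85
- option 1+option 2+option 6: duration 22, value 112
Minimum duration: 16 min.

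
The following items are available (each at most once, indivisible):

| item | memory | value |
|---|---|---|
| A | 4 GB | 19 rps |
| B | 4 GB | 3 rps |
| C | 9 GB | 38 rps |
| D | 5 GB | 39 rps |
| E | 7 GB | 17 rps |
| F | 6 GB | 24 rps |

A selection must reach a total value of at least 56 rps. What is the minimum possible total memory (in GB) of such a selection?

Subsets with value ≥ 56, sorted by total memory:
- A+D: memory 9, value 58
- D+F: memory 11, value 63
- D+E: memory 12, value 56
- A+B+D: memory 13, value 61
Minimum memory: 9 GB.

9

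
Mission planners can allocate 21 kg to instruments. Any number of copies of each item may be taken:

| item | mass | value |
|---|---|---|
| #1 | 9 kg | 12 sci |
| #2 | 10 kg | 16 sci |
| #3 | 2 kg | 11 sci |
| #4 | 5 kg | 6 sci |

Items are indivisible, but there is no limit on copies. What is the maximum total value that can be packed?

110 sci

Best value-per-unit is #3 at 11/2, and filling with it alone uses mass 10×2=20. No mix of the others beats 10×11 = 110.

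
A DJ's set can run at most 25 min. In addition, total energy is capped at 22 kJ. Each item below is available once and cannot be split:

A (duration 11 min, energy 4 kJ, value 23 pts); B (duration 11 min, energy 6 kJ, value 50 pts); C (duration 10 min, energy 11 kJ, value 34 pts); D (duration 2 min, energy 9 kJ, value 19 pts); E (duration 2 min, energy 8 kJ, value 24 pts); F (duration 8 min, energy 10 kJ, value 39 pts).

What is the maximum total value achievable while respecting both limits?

Feasible sets respecting both limits:
- A+B+E: duration 24, energy 18, value 97
- A+B+D: duration 24, energy 19, value 92
- B+F: duration 19, energy 16, value 89
- A+E+F: duration 21, energy 22, value 86
Best: 97 pts.

97 pts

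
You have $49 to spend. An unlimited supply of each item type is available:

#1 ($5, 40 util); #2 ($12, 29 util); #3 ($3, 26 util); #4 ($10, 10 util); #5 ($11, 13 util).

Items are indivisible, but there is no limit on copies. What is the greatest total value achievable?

418 util

Best value-per-unit is #3 at 26/3; filling with it alone gives 16×26 = 416.
Optimal mix: 2×#1 + 13×#3 → cost 49, value 418.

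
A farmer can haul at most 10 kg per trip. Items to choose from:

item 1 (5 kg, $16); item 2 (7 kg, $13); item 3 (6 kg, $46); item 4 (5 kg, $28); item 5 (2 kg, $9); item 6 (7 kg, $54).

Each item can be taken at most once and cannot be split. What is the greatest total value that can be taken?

This is a 0/1 knapsack; check combinations near the capacity.
- item 5+item 6: weight 2+7=9, value 9+54=63
- item 3+item 5: weight 6+2=8, value 46+9=55
- item 6: weight 7, value 54
Best: $63.

$63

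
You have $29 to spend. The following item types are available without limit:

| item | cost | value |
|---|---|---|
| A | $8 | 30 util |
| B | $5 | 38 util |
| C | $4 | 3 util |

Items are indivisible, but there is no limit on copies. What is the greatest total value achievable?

193 util

Best value-per-unit is B at 38/5; filling with it alone gives 5×38 = 190.
Optimal mix: 5×B + 1×C → cost 29, value 193.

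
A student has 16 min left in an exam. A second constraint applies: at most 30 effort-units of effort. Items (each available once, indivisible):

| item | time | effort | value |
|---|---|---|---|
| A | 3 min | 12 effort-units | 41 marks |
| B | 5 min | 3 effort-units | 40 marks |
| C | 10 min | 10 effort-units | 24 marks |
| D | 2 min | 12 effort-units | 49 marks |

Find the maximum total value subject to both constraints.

Feasible sets respecting both limits:
- A+B+D: time 10, effort 27, value 130
- A+D: time 5, effort 24, value 90
- B+D: time 7, effort 15, value 89
Best: 130 marks.

130 marks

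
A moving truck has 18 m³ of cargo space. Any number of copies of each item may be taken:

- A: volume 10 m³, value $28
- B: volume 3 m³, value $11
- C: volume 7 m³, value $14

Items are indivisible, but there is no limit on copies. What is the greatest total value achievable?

$66

Best value-per-unit is B at 11/3, and filling with it alone uses volume 6×3=18. No mix of the others beats 6×11 = 66.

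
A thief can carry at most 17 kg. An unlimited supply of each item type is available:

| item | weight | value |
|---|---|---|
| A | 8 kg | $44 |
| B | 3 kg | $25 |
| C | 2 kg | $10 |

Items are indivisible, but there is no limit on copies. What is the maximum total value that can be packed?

Best value-per-unit is B at 25/3; filling with it alone gives 5×25 = 125.
Optimal mix: 5×B + 1×C → weight 17, value 135.

$135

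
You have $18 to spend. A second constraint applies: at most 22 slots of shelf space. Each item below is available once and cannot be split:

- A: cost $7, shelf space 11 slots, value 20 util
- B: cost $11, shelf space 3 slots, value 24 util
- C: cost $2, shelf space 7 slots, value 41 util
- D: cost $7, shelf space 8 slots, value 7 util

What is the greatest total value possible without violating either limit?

Feasible sets respecting both limits:
- B+C: cost 13, shelf space 10, value 65
- A+C: cost 9, shelf space 18, value 61
- C+D: cost 9, shelf space 15, value 48
- A+B: cost 18, shelf space 14, value 44
Best: 65 util.

65 util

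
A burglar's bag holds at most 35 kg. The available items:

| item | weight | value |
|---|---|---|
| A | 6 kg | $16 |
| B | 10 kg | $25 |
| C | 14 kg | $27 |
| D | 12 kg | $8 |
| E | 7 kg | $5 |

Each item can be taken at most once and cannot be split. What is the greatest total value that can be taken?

Check high-value combinations within 35 kg:
- A+B+C: weight 6+10+14=30, value 16+25+27=68
- B+C+E: weight 10+14+7=31, value 25+27+5=57
- A+B+D+E: weight 6+10+12+7=35, value 16+25+8+5=54
Best: $68.

$68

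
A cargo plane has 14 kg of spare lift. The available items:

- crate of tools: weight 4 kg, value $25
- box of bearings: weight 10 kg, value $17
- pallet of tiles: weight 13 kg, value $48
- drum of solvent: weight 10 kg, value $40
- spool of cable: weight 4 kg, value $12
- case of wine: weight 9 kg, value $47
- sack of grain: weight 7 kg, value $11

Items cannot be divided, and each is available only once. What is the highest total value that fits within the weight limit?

$72

Check high-value combinations within 14 kg:
- crate of tools+case of wine: weight 4+9=13, value 25+47=72
- crate of tools+drum of solvent: weight 4+10=14, value 25+40=65
- spool of cable+case of wine: weight 4+9=13, value 12+47=59
- drum of solvent+spool of cable: weight 10+4=14, value 40+12=52
Best: $72.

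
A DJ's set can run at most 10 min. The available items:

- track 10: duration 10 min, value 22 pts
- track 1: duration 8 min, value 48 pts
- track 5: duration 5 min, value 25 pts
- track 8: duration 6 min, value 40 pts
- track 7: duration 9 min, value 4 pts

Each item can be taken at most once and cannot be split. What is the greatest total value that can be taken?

48 pts

Check high-value combinations within 10 min:
- track 1: duration 8, value 48
- track 8: duration 6, value 40
- track 5: duration 5, value 25
- track 10: duration 10, value 22
- track 7: duration 9, value 4
Best: 48 pts.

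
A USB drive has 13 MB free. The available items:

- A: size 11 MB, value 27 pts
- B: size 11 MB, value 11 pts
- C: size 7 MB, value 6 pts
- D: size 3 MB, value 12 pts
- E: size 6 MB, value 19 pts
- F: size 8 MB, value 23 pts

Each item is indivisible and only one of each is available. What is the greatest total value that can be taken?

35 pts

This is a 0/1 knapsack; check combinations near the capacity.
- D+F: size 3+8=11, value 12+23=35
- D+E: size 3+6=9, value 12+19=31
- A: size 11, value 27
- C+E: size 7+6=13, value 6+19=25
- F: size 8, value 23
Best: 35 pts.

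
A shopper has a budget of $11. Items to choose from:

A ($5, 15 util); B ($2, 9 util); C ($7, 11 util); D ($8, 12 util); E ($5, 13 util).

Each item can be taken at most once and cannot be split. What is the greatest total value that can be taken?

Check high-value combinations within $11:
- A+E: cost 5+5=10, value 15+13=28
- A+B: cost 5+2=7, value 15+9=24
- B+E: cost 2+5=7, value 9+13=22
- B+D: cost 2+8=10, value 9+12=21
- B+C: cost 2+7=9, value 9+11=20
Best: 28 util.

28 util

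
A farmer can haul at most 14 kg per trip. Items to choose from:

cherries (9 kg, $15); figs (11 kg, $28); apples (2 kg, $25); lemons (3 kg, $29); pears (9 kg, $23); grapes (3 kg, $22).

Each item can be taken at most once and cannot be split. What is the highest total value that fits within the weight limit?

$77

This is a 0/1 knapsack; check combinations near the capacity.
- apples+lemons+pears: weight 2+3+9=14, value 25+29+23=77
- apples+lemons+grapes: weight 2+3+3=8, value 25+29+22=76
- apples+pears+grapes: weight 2+9+3=14, value 25+23+22=70
Best: $77.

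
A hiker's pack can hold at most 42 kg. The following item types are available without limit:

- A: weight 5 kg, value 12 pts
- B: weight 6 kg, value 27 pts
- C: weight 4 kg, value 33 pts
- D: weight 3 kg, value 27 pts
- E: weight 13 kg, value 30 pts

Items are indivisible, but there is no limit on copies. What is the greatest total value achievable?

Best value-per-unit is D at 27/3, and filling with it alone uses weight 14×3=42. No mix of the others beats 14×27 = 378.

378 pts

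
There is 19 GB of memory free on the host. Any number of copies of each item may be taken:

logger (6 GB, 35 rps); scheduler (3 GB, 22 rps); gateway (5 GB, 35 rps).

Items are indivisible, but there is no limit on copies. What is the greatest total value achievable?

Best value-per-unit is scheduler at 22/3; filling with it alone gives 6×22 = 132.
Optimal mix: 3×scheduler + 2×gateway → memory 19, value 136.

136 rps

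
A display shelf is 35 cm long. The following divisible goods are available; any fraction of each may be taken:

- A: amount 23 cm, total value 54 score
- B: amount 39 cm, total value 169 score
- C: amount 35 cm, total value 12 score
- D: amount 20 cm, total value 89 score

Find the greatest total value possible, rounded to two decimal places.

Take in order of value per unit:
- D (89/20 per unit): all 20 → value 89, running total 89.00
- B (169/39 per unit): 15 of 39 → value 15×169/39 = 65.0000, running total 154.00
Total 154.00.

154.00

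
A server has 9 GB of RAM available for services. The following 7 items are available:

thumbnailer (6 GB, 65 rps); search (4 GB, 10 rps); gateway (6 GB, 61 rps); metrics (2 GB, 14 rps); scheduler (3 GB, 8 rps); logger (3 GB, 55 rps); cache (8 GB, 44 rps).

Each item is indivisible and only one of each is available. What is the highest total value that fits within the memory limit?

120 rps

Check high-value combinations within 9 GB:
- thumbnailer+logger: memory 6+3=9, value 65+55=120
- gateway+logger: memory 6+3=9, value 61+55=116
- thumbnailer+metrics: memory 6+2=8, value 65+14=79
- search+metrics+logger: memory 4+2+3=9, value 10+14+55=79
- metrics+scheduler+logger: memory 2+3+3=8, value 14+8+55=77
Best: 120 rps.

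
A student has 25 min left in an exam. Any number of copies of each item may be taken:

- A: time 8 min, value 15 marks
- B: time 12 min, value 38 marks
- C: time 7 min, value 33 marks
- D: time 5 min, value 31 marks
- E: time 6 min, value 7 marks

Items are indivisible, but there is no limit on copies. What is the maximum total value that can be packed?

155 marks

Best value-per-unit is D at 31/5, and filling with it alone uses time 5×5=25. No mix of the others beats 5×31 = 155.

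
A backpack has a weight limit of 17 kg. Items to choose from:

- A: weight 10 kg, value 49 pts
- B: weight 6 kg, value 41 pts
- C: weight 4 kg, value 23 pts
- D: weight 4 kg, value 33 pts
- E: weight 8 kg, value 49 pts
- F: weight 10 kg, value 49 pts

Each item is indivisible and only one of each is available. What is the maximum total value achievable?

Check high-value combinations within 17 kg:
- C+D+E: weight 4+4+8=16, value 23+33+49=105
- B+C+D: weight 6+4+4=14, value 41+23+33=97
- B+E: weight 6+8=14, value 41+49=90
Best: 105 pts.

105 pts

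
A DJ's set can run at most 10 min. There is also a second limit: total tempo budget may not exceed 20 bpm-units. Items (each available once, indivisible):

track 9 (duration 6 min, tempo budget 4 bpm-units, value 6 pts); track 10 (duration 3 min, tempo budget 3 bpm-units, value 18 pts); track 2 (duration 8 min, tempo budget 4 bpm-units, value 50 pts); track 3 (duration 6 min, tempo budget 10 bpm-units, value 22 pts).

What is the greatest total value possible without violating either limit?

Feasible sets respecting both limits:
- track 2: duration 8, tempo budget 4, value 50
- track 10+track 3: duration 9, tempo budget 13, value 40
- track 9+track 10: duration 9, tempo budget 7, value 24
- track 3: duration 6, tempo budget 10, value 22
Best: 50 pts.

50 pts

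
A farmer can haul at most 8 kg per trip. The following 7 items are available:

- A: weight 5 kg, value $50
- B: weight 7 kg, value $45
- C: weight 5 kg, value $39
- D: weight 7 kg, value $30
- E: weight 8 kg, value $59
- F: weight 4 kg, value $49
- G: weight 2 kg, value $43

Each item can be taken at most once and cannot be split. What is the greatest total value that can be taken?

$93

Check high-value combinations within 8 kg:
- A+G: weight 5+2=7, value 50+43=93
- F+G: weight 4+2=6, value 49+43=92
- C+G: weight 5+2=7, value 39+43=82
Best: $93.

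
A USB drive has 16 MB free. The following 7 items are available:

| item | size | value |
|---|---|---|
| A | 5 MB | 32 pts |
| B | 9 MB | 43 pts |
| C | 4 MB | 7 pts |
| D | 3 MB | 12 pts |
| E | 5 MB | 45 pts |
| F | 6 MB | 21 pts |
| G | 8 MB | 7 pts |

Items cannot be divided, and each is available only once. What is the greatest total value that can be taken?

98 pts

This is a 0/1 knapsack; check combinations near the capacity.
- A+E+F: size 5+5+6=16, value 32+45+21=98
- A+D+E: size 5+3+5=13, value 32+12+45=89
- B+E: size 9+5=14, value 43+45=88
Best: 98 pts.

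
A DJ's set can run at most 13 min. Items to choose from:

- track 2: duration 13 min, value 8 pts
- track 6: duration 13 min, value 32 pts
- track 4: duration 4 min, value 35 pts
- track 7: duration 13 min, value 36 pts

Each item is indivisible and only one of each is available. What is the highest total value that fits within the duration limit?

36 pts

Check high-value combinations within 13 min:
- track 7: duration 13, value 36
- track 4: duration 4, value 35
- track 6: duration 13, value 32
- track 2: duration 13, value 8
Best: 36 pts.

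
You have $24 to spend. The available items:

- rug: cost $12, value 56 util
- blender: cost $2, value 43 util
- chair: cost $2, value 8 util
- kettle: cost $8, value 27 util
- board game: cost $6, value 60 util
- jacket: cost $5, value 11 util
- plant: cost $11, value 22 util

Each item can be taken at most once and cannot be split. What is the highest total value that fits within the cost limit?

This is a 0/1 knapsack; check combinations near the capacity.
- rug+blender+chair+board game: cost 12+2+2+6=22, value 56+43+8+60=167
- rug+blender+board game: cost 12+2+6=20, value 56+43+60=159
- blender+chair+kettle+board game+jacket: cost 2+2+8+6+5=23, value 43+8+27+60+11=149
- blender+kettle+board game+jacket: cost 2+8+6+5=21, value 43+27+60+11=141
Best: 167 util.

167 util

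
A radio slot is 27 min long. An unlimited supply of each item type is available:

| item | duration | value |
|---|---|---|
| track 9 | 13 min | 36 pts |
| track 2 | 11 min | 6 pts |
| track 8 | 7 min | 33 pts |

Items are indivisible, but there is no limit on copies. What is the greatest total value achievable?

Best value-per-unit is track 8 at 33/7; filling with it alone gives 3×33 = 99.
Optimal mix: 1×track 9 + 2×track 8 → duration 27, value 102.

102 pts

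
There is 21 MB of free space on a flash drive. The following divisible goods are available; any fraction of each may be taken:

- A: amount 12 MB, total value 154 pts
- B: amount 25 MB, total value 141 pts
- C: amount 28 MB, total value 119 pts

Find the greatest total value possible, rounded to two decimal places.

204.76

Take in order of value per unit:
- A (154/12 per unit): all 12 → value 154, running total 154.00
- B (141/25 per unit): 9 of 25 → value 9×141/25 = 50.7600, running total 204.76
Total 204.76.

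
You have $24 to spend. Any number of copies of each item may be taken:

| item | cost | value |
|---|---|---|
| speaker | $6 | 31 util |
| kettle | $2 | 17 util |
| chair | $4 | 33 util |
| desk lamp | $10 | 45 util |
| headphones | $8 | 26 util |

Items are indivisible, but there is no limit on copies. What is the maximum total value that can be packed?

204 util

Best value-per-unit is kettle at 17/2, and filling with it alone uses cost 12×2=24. No mix of the others beats 12×17 = 204.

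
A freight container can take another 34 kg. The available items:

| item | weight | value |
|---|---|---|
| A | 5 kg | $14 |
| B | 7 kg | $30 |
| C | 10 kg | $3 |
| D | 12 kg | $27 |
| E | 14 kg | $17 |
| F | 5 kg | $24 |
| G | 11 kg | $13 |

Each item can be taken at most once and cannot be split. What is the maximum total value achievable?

$95

This is a 0/1 knapsack; check combinations near the capacity.
- A+B+D+F: weight 5+7+12+5=29, value 14+30+27+24=95
- A+B+E+F: weight 5+7+14+5=31, value 14+30+17+24=85
- B+C+D+F: weight 7+10+12+5=34, value 30+3+27+24=84
Best: $95.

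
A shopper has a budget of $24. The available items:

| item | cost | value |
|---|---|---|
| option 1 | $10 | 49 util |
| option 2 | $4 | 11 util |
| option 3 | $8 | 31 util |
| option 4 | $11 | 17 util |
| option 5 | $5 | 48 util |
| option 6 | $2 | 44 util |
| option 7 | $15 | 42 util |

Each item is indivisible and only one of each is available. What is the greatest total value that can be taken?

Check high-value combinations within $24:
- option 1+option 2+option 5+option 6: cost 10+4+5+2=21, value 49+11+48+44=152
- option 1+option 5+option 6: cost 10+5+2=17, value 49+48+44=141
- option 1+option 2+option 3+option 6: cost 10+4+8+2=24, value 49+11+31+44=135
Best: 152 util.

152 util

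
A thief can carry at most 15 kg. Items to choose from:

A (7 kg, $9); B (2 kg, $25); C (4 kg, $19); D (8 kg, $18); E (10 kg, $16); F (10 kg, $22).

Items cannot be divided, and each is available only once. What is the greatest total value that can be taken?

$62

This is a 0/1 knapsack; check combinations near the capacity.
- B+C+D: weight 2+4+8=14, value 25+19+18=62
- A+B+C: weight 7+2+4=13, value 9+25+19=53
- B+F: weight 2+10=12, value 25+22=47
Best: $62.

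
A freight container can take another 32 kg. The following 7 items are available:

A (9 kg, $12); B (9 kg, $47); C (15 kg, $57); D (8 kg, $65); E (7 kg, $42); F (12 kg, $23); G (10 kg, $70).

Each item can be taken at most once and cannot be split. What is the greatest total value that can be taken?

Check high-value combinations within 32 kg:
- B+D+G: weight 9+8+10=27, value 47+65+70=182
- D+E+G: weight 8+7+10=25, value 65+42+70=177
- B+C+D: weight 9+15+8=32, value 47+57+65=169
- C+E+G: weight 15+7+10=32, value 57+42+70=169
Best: $182.

$182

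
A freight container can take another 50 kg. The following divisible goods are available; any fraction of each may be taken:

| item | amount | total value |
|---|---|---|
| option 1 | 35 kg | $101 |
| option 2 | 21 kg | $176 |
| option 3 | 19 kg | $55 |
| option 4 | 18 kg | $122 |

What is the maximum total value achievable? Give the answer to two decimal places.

329.84

Take in order of value per unit:
- option 2 (176/21 per unit): all 21 → value 176, running total 176.00
- option 4 (122/18 per unit): all 18 → value 122, running total 298.00
- option 3 (55/19 per unit): 11 of 19 → value 11×55/19 = 31.8421, running total 329.84
Total 329.84.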